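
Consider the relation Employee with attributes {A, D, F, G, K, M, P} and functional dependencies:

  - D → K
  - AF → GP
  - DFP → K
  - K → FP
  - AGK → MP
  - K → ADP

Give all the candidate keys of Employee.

{D}, {K}

{D}⁺: D→K adds K; K→FP adds F, P; K→ADP adds A; AF→GP adds G; AGK→MP adds M → {A, D, F, G, K, M, P}.
{K}⁺: K→FP adds F, P; K→ADP adds A, D; AF→GP adds G; AGK→MP adds M → {A, D, F, G, K, M, P}.
Any other superkey contains one of these as a subset, so there are no further candidate keys.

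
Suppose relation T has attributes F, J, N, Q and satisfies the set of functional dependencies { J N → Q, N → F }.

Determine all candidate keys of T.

(J, N)

Attributes J, N never appear on any right-hand side, so every candidate key must contain {J, N}.
{J, N}⁺ = {F, J, N, Q}, which is all of the schema, so {J, N} is the only candidate key.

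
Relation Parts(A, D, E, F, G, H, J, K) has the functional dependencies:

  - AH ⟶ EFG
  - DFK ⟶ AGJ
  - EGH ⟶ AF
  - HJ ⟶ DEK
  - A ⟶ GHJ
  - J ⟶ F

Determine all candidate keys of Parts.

{A}⁺: A→GHJ adds G, H, J; J→F adds F; AH→EFG adds E; HJ→DEK adds D, K → {A, D, E, F, G, H, J, K}.
{H, J}⁺: HJ→DEK adds D, E, K; J→F adds F; DFK→AGJ adds A, G → {A, D, E, F, G, H, J, K}. Minimal: {J}⁺ = {F, J}; {H}⁺ = {H} — none reach the full schema.
{D, F, K}⁺: DFK→AGJ adds A, G, J; A→GHJ adds H; AH→EFG adds E → {A, D, E, F, G, H, J, K}. Minimal: {F, K}⁺ = {F, K}; {D, K}⁺ = {D, K}; {D, F}⁺ = {D, F} — none reach the full schema.
{D, J, K}⁺: J→F adds F; DFK→AGJ adds A, G; A→GHJ adds H; AH→EFG adds E → {A, D, E, F, G, H, J, K}. Minimal: {J, K}⁺ = {F, J, K}; {D, K}⁺ = {D, K}; {D, J}⁺ = {D, F, J} — none reach the full schema.
{E, G, H}⁺: EGH→AF adds A, F; A→GHJ adds J; HJ→DEK adds D, K → {A, D, E, F, G, H, J, K}. Minimal: {G, H}⁺ = {G, H}; {E, H}⁺ = {E, H}; {E, G}⁺ = {E, G} — none reach the full schema.
Any other superkey contains one of these as a subset, so there are no further candidate keys.

{A}; {H, J}; {D, F, K}; {D, J, K}; {E, G, H}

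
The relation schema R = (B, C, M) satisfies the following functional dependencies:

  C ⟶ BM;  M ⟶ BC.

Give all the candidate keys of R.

{C}⁺: C→BM adds B, M → {B, C, M}.
{M}⁺: M→BC adds B, C → {B, C, M}.

C, M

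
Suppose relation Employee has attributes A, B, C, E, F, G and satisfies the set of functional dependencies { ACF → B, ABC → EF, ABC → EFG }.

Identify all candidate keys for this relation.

Attributes A, C never appear on any right-hand side, so every candidate key must contain {A, C}.
{A, C}⁺ = {A, C}, which is not all of the schema, so we must add further attributes.
{A, B, C}⁺: ABC→EF adds E, F; ABC→EFG adds G → {A, B, C, E, F, G}. Minimal: {B, C}⁺ = {B, C}; {A, C}⁺ = {A, C}; {A, B}⁺ = {A, B} — none reach the full schema.
{A, C, F}⁺: ACF→B adds B; ABC→EF adds E; ABC→EFG adds G → {A, B, C, E, F, G}. Minimal: {C, F}⁺ = {C, F}; {A, F}⁺ = {A, F}; {A, C}⁺ = {A, C} — none reach the full schema.

ABC, ACF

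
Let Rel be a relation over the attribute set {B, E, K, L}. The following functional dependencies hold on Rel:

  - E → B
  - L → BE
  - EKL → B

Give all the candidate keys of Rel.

{K, L}

Attributes K, L never appear on any right-hand side, so every candidate key must contain {K, L}.
{K, L}⁺ = {B, E, K, L}, which is all of the schema, so {K, L} is the only candidate key.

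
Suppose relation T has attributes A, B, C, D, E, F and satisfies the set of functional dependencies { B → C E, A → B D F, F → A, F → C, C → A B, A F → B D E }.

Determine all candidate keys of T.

(A); (B); (C); (F)

{A}⁺: A→BDF adds B, D, F; F→C adds C; AF→BDE adds E → {A, B, C, D, E, F}.
{B}⁺: B→CE adds C, E; C→AB adds A; A→BDF adds D, F → {A, B, C, D, E, F}.
{C}⁺: C→AB adds A, B; B→CE adds E; A→BDF adds D, F → {A, B, C, D, E, F}.
{F}⁺: F→A adds A; F→C adds C; C→AB adds B; AF→BDE adds D, E → {A, B, C, D, E, F}.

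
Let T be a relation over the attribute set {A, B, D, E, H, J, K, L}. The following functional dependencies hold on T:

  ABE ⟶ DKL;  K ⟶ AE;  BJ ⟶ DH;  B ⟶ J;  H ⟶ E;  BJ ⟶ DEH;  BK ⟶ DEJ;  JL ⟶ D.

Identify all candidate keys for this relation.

Attribute B never appears on the right-hand side of any dependency, so B must belong to every candidate key.
{B}⁺ = {B, D, E, H, J}, which is not all of the schema, so we must add further attributes.
{A, B}⁺: B→J adds J; BJ→DEH adds D, E, H; ABE→DKL adds K, L → {A, B, D, E, H, J, K, L}.
{B, K}⁺: K→AE adds A, E; B→J adds J; BJ→DEH adds D, H; ABE→DKL adds L → {A, B, D, E, H, J, K, L}.

AB; BK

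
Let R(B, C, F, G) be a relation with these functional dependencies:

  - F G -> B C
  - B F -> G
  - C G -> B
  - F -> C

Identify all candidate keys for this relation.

Attribute F never appears on the right-hand side of any dependency, so F must belong to every candidate key.
{F}⁺ = {C, F}, which is not all of the schema, so we must add further attributes.
{B, F}⁺: BF→G adds G; F→C adds C → {B, C, F, G}. Minimal: {F}⁺ = {C, F}; {B}⁺ = {B} — none reach the full schema.
{F, G}⁺: FG→BC adds B, C → {B, C, F, G}. Minimal: {G}⁺ = {G}; {F}⁺ = {C, F} — none reach the full schema.

{B, F}, {F, G}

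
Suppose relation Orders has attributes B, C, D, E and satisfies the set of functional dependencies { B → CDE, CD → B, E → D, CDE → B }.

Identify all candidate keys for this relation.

{B}⁺: B→CDE adds C, D, E → {B, C, D, E}.
{C, D}⁺: CD→B adds B; B→CDE adds E → {B, C, D, E}. Minimal: {D}⁺ = {D}; {C}⁺ = {C} — none reach the full schema.
{C, E}⁺: E→D adds D; CDE→B adds B → {B, C, D, E}. Minimal: {E}⁺ = {D, E}; {C}⁺ = {C} — none reach the full schema.
Any other superkey contains one of these as a subset, so there are no further candidate keys.

(B); (C, D); (C, E)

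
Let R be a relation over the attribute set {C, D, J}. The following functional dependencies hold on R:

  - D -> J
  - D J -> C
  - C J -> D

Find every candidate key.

{D}⁺: D→J adds J; DJ→C adds C → {C, D, J}.
{C, J}⁺: CJ→D adds D → {C, D, J}. Minimal: {J}⁺ = {J}; {C}⁺ = {C} — none reach the full schema.

(D), (C, J)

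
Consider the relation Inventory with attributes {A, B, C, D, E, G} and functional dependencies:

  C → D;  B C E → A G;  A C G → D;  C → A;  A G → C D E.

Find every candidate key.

Attribute B never appears on the right-hand side of any dependency, so B must belong to every candidate key.
{B}⁺ = {B}, which is not all of the schema, so we must add further attributes.
{A, B, G}⁺: AG→CDE adds C, D, E → {A, B, C, D, E, G}. Minimal: {B, G}⁺ = {B, G}; {A, G}⁺ = {A, C, D, E, G}; {A, B}⁺ = {A, B} — none reach the full schema.
{B, C, E}⁺: C→D adds D; BCE→AG adds A, G → {A, B, C, D, E, G}. Minimal: {C, E}⁺ = {A, C, D, E}; {B, E}⁺ = {B, E}; {B, C}⁺ = {A, B, C, D} — none reach the full schema.
{B, C, G}⁺: C→D adds D; C→A adds A; AG→CDE adds E → {A, B, C, D, E, G}. Minimal: {C, G}⁺ = {A, C, D, E, G}; {B, G}⁺ = {B, G}; {B, C}⁺ = {A, B, C, D} — none reach the full schema.
Any other superkey contains one of these as a subset, so there are no further candidate keys.

{A, B, G}; {B, C, E}; {B, C, G}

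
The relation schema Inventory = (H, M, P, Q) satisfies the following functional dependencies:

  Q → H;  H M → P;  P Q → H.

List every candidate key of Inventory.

{M, Q}⁺: Q→H adds H; HM→P adds P → {H, M, P, Q}. Minimal: {Q}⁺ = {H, Q}; {M}⁺ = {M} — none reach the full schema.
No other minimal superkey exists.

(M, Q)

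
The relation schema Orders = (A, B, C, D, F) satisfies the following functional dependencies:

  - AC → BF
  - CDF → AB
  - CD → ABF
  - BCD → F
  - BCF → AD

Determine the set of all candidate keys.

{A, C}, {C, D}, {B, C, F}

Attribute C never appears on the right-hand side of any dependency, so C must belong to every candidate key.
{C}⁺ = {C}, which is not all of the schema, so we must add further attributes.
{A, C}⁺: AC→BF adds B, F; BCF→AD adds D → {A, B, C, D, F}. Minimal: {C}⁺ = {C}; {A}⁺ = {A} — none reach the full schema.
{C, D}⁺: CD→ABF adds A, B, F → {A, B, C, D, F}. Minimal: {D}⁺ = {D}; {C}⁺ = {C} — none reach the full schema.
{B, C, F}⁺: BCF→AD adds A, D → {A, B, C, D, F}. Minimal: {C, F}⁺ = {C, F}; {B, F}⁺ = {B, F}; {B, C}⁺ = {B, C} — none reach the full schema.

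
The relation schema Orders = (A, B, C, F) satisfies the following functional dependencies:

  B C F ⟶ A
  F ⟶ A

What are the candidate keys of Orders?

(B, C, F)

Attributes B, C, F never appear on any right-hand side, so every candidate key must contain {B, C, F}.
{B, C, F}⁺ = {A, B, C, F}, which is all of the schema, so {B, C, F} is the only candidate key.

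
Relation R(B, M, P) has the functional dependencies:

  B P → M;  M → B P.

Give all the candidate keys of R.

(M); (B, P)

{M}⁺: M→BP adds B, P → {B, M, P}.
{B, P}⁺: BP→M adds M → {B, M, P}.
Any other superkey contains one of these as a subset, so there are no further candidate keys.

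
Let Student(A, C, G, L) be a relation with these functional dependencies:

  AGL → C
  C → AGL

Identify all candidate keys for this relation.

(C), (A, G, L)

{C}⁺: C→AGL adds A, G, L → {A, C, G, L}.
{A, G, L}⁺: AGL→C adds C → {A, C, G, L}. Minimal: {G, L}⁺ = {G, L}; {A, L}⁺ = {A, L}; {A, G}⁺ = {A, G} — none reach the full schema.
Any other superkey contains one of these as a subset, so there are no further candidate keys.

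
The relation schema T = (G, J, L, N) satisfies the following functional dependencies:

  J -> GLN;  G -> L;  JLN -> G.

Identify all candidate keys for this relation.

Attribute J never appears on the right-hand side of any dependency, so J must belong to every candidate key.
{J}⁺ = {G, J, L, N}, which is all of the schema, so {J} is the only candidate key.

J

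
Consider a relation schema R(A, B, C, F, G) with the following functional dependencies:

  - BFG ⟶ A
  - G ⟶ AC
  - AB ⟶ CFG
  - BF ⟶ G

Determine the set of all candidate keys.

Attribute B never appears on the right-hand side of any dependency, so B must belong to every candidate key.
{B}⁺ = {B}, which is not all of the schema, so we must add further attributes.
{A, B}⁺: AB→CFG adds C, F, G → {A, B, C, F, G}. Minimal: {B}⁺ = {B}; {A}⁺ = {A} — none reach the full schema.
{B, F}⁺: BF→G adds G; BFG→A adds A; G→AC adds C → {A, B, C, F, G}. Minimal: {F}⁺ = {F}; {B}⁺ = {B} — none reach the full schema.
{B, G}⁺: G→AC adds A, C; AB→CFG adds F → {A, B, C, F, G}. Minimal: {G}⁺ = {A, C, G}; {B}⁺ = {B} — none reach the full schema.
Any other superkey contains one of these as a subset, so there are no further candidate keys.

AB, BF, BG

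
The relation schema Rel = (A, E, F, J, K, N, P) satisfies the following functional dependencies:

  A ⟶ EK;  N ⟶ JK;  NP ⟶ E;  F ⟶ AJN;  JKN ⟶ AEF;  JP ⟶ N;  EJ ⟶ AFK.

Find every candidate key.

FP, JP, NP

{F, P}⁺: F→AJN adds A, J, N; A→EK adds E, K → {A, E, F, J, K, N, P}. Minimal: {P}⁺ = {P}; {F}⁺ = {A, E, F, J, K, N} — none reach the full schema.
{J, P}⁺: JP→N adds N; N→JK adds K; NP→E adds E; JKN→AEF adds A, F → {A, E, F, J, K, N, P}. Minimal: {P}⁺ = {P}; {J}⁺ = {J} — none reach the full schema.
{N, P}⁺: N→JK adds J, K; NP→E adds E; JKN→AEF adds A, F → {A, E, F, J, K, N, P}. Minimal: {P}⁺ = {P}; {N}⁺ = {A, E, F, J, K, N} — none reach the full schema.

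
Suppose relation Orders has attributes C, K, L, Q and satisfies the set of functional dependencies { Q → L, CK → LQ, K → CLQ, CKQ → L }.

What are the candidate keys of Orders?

Attribute K never appears on the right-hand side of any dependency, so K must belong to every candidate key.
{K}⁺ = {C, K, L, Q}, which is all of the schema, so {K} is the only candidate key.

(K)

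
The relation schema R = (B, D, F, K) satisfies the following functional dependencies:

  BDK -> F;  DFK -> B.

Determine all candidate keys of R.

Attributes D, K never appear on any right-hand side, so every candidate key must contain {D, K}.
{D, K}⁺ = {D, K}, which is not all of the schema, so we must add further attributes.
{B, D, K}⁺: BDK→F adds F → {B, D, F, K}. Minimal: {D, K}⁺ = {D, K}; {B, K}⁺ = {B, K}; {B, D}⁺ = {B, D} — none reach the full schema.
{D, F, K}⁺: DFK→B adds B → {B, D, F, K}. Minimal: {F, K}⁺ = {F, K}; {D, K}⁺ = {D, K}; {D, F}⁺ = {D, F} — none reach the full schema.
Any other superkey contains one of these as a subset, so there are no further candidate keys.

BDK; DFK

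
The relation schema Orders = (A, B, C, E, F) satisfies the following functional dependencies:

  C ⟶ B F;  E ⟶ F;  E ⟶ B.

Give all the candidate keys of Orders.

Attributes A, C, E never appear on any right-hand side, so every candidate key must contain {A, C, E}.
{A, C, E}⁺ = {A, B, C, E, F}, which is all of the schema, so {A, C, E} is the only candidate key.

ACE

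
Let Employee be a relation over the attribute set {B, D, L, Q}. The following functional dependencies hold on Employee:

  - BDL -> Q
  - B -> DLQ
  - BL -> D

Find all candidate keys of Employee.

B

Attribute B never appears on the right-hand side of any dependency, so B must belong to every candidate key.
{B}⁺ = {B, D, L, Q}, which is all of the schema, so {B} is the only candidate key.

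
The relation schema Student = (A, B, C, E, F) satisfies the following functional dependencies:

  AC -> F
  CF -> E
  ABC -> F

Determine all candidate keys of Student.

Attributes A, B, C never appear on any right-hand side, so every candidate key must contain {A, B, C}.
{A, B, C}⁺ = {A, B, C, E, F}, which is all of the schema, so {A, B, C} is the only candidate key.

{A, B, C}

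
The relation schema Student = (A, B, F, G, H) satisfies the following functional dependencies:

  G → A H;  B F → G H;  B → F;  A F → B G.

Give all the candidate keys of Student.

B, AF, FG

{B}⁺: B→F adds F; BF→GH adds G, H; G→AH adds A → {A, B, F, G, H}.
{A, F}⁺: AF→BG adds B, G; G→AH adds H → {A, B, F, G, H}. Minimal: {F}⁺ = {F}; {A}⁺ = {A} — none reach the full schema.
{F, G}⁺: G→AH adds A, H; AF→BG adds B → {A, B, F, G, H}. Minimal: {G}⁺ = {A, G, H}; {F}⁺ = {F} — none reach the full schema.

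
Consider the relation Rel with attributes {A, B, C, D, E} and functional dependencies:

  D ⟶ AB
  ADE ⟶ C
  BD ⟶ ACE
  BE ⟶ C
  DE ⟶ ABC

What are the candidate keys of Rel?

D

{D}⁺: D→AB adds A, B; BD→ACE adds C, E → {A, B, C, D, E}.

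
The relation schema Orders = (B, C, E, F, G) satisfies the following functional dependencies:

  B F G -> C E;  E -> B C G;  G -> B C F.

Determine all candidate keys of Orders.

{E}⁺: E→BCG adds B, C, G; G→BCF adds F → {B, C, E, F, G}.
{G}⁺: G→BCF adds B, C, F; BFG→CE adds E → {B, C, E, F, G}.
Any other superkey contains one of these as a subset, so there are no further candidate keys.

E, G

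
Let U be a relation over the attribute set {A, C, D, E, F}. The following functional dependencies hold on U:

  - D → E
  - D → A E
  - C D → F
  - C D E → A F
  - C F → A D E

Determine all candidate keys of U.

Attribute C never appears on the right-hand side of any dependency, so C must belong to every candidate key.
{C}⁺ = {C}, which is not all of the schema, so we must add further attributes.
{C, D}⁺: D→E adds E; D→AE adds A; CD→F adds F → {A, C, D, E, F}. Minimal: {D}⁺ = {A, D, E}; {C}⁺ = {C} — none reach the full schema.
{C, F}⁺: CF→ADE adds A, D, E → {A, C, D, E, F}. Minimal: {F}⁺ = {F}; {C}⁺ = {C} — none reach the full schema.
Any other superkey contains one of these as a subset, so there are no further candidate keys.

(C, D), (C, F)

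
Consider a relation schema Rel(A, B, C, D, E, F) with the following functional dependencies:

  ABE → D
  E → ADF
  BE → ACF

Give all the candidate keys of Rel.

{B, E}

{B, E}⁺: E→ADF adds A, D, F; BE→ACF adds C → {A, B, C, D, E, F}. Minimal: {E}⁺ = {A, D, E, F}; {B}⁺ = {B} — none reach the full schema.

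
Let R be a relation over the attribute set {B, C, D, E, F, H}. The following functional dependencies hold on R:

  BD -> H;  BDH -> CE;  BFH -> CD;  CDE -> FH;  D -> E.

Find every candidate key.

Attribute B never appears on the right-hand side of any dependency, so B must belong to every candidate key.
{B}⁺ = {B}, which is not all of the schema, so we must add further attributes.
{B, D}⁺: BD→H adds H; BDH→CE adds C, E; CDE→FH adds F → {B, C, D, E, F, H}. Minimal: {D}⁺ = {D, E}; {B}⁺ = {B} — none reach the full schema.
{B, F, H}⁺: BFH→CD adds C, D; D→E adds E → {B, C, D, E, F, H}. Minimal: {F, H}⁺ = {F, H}; {B, H}⁺ = {B, H}; {B, F}⁺ = {B, F} — none reach the full schema.
Any other superkey contains one of these as a subset, so there are no further candidate keys.

{B, D}, {B, F, H}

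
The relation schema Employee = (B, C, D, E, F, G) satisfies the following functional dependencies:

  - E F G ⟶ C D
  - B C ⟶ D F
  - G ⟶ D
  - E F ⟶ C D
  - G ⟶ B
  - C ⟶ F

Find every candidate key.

{C, E, G}⁺: G→D adds D; G→B adds B; C→F adds F → {B, C, D, E, F, G}. Minimal: {E, G}⁺ = {B, D, E, G}; {C, G}⁺ = {B, C, D, F, G}; {C, E}⁺ = {C, D, E, F} — none reach the full schema.
{E, F, G}⁺: EFG→CD adds C, D; G→B adds B → {B, C, D, E, F, G}. Minimal: {F, G}⁺ = {B, D, F, G}; {E, G}⁺ = {B, D, E, G}; {E, F}⁺ = {C, D, E, F} — none reach the full schema.
Any other superkey contains one of these as a subset, so there are no further candidate keys.

{C, E, G}, {E, F, G}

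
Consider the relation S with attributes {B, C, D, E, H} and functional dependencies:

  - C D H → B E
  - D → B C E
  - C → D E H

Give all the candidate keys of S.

(C), (D)

{C}⁺: C→DEH adds D, E, H; CDH→BE adds B → {B, C, D, E, H}.
{D}⁺: D→BCE adds B, C, E; C→DEH adds H → {B, C, D, E, H}.
Any other superkey contains one of these as a subset, so there are no further candidate keys.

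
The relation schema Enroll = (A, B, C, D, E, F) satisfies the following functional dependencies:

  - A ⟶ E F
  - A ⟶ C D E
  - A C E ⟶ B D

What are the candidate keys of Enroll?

{A}

Attribute A never appears on the right-hand side of any dependency, so A must belong to every candidate key.
{A}⁺ = {A, B, C, D, E, F}, which is all of the schema, so {A} is the only candidate key.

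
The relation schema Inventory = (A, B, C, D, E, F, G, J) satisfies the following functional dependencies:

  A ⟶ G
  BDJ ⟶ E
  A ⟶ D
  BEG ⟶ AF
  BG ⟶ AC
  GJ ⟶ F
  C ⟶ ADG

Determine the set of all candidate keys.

{A, B, J}, {B, C, J}, {B, G, J}

{A, B, J}⁺: A→G adds G; A→D adds D; BG→AC adds C; GJ→F adds F; BDJ→E adds E → {A, B, C, D, E, F, G, J}. Minimal: {B, J}⁺ = {B, J}; {A, J}⁺ = {A, D, F, G, J}; {A, B}⁺ = {A, B, C, D, G} — none reach the full schema.
{B, C, J}⁺: C→ADG adds A, D, G; BDJ→E adds E; BEG→AF adds F → {A, B, C, D, E, F, G, J}. Minimal: {C, J}⁺ = {A, C, D, F, G, J}; {B, J}⁺ = {B, J}; {B, C}⁺ = {A, B, C, D, G} — none reach the full schema.
{B, G, J}⁺: BG→AC adds A, C; GJ→F adds F; C→ADG adds D; BDJ→E adds E → {A, B, C, D, E, F, G, J}. Minimal: {G, J}⁺ = {F, G, J}; {B, J}⁺ = {B, J}; {B, G}⁺ = {A, B, C, D, G} — none reach the full schema.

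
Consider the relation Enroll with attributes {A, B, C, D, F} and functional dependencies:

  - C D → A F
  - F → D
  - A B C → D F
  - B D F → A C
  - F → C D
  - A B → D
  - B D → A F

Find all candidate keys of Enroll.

Attribute B never appears on the right-hand side of any dependency, so B must belong to every candidate key.
{B}⁺ = {B}, which is not all of the schema, so we must add further attributes.
{A, B}⁺: AB→D adds D; BD→AF adds F; BDF→AC adds C → {A, B, C, D, F}. Minimal: {B}⁺ = {B}; {A}⁺ = {A} — none reach the full schema.
{B, D}⁺: BD→AF adds A, F; BDF→AC adds C → {A, B, C, D, F}. Minimal: {D}⁺ = {D}; {B}⁺ = {B} — none reach the full schema.
{B, F}⁺: F→D adds D; BDF→AC adds A, C → {A, B, C, D, F}. Minimal: {F}⁺ = {A, C, D, F}; {B}⁺ = {B} — none reach the full schema.
Any other superkey contains one of these as a subset, so there are no further candidate keys.

{A, B}, {B, D}, {B, F}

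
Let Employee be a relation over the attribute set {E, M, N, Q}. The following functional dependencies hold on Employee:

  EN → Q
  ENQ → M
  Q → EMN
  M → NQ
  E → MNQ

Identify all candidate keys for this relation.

{E}; {M}; {Q}

{E}⁺: E→MNQ adds M, N, Q → {E, M, N, Q}.
{M}⁺: M→NQ adds N, Q; Q→EMN adds E → {E, M, N, Q}.
{Q}⁺: Q→EMN adds E, M, N → {E, M, N, Q}.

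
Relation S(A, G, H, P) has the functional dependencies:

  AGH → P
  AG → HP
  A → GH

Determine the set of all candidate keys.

{A}⁺: A→GH adds G, H; AGH→P adds P → {A, G, H, P}.

(A)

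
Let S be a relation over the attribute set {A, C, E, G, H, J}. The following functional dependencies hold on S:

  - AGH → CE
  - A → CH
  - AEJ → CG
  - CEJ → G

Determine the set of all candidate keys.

Attributes A, J never appear on any right-hand side, so every candidate key must contain {A, J}.
{A, J}⁺ = {A, C, H, J}, which is not all of the schema, so we must add further attributes.
{A, E, J}⁺: A→CH adds C, H; AEJ→CG adds G → {A, C, E, G, H, J}. Minimal: {E, J}⁺ = {E, J}; {A, J}⁺ = {A, C, H, J}; {A, E}⁺ = {A, C, E, H} — none reach the full schema.
{A, G, J}⁺: A→CH adds C, H; AGH→CE adds E → {A, C, E, G, H, J}. Minimal: {G, J}⁺ = {G, J}; {A, J}⁺ = {A, C, H, J}; {A, G}⁺ = {A, C, E, G, H} — none reach the full schema.

{A, E, J}; {A, G, J}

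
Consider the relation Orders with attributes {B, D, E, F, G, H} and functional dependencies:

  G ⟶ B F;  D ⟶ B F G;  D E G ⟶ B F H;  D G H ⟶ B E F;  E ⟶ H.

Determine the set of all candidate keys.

Attribute D never appears on the right-hand side of any dependency, so D must belong to every candidate key.
{D}⁺ = {B, D, F, G}, which is not all of the schema, so we must add further attributes.
{D, E}⁺: D→BFG adds B, F, G; DEG→BFH adds H → {B, D, E, F, G, H}. Minimal: {E}⁺ = {E, H}; {D}⁺ = {B, D, F, G} — none reach the full schema.
{D, H}⁺: D→BFG adds B, F, G; DGH→BEF adds E → {B, D, E, F, G, H}. Minimal: {H}⁺ = {H}; {D}⁺ = {B, D, F, G} — none reach the full schema.

(D, E); (D, H)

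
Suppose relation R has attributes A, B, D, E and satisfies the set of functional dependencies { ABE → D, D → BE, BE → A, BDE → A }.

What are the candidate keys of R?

{D}, {B, E}

{D}⁺: D→BE adds B, E; BE→A adds A → {A, B, D, E}.
{B, E}⁺: BE→A adds A; ABE→D adds D → {A, B, D, E}. Minimal: {E}⁺ = {E}; {B}⁺ = {B} — none reach the full schema.
Any other superkey contains one of these as a subset, so there are no further candidate keys.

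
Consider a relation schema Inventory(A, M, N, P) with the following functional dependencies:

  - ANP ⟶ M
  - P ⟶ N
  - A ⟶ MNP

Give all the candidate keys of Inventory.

Attribute A never appears on the right-hand side of any dependency, so A must belong to every candidate key.
{A}⁺ = {A, M, N, P}, which is all of the schema, so {A} is the only candidate key.

{A}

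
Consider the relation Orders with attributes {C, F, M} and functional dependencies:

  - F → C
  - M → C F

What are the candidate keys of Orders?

Attribute M never appears on the right-hand side of any dependency, so M must belong to every candidate key.
{M}⁺ = {C, F, M}, which is all of the schema, so {M} is the only candidate key.

M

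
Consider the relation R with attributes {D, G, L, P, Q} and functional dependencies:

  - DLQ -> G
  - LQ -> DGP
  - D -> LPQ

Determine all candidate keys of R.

{D}⁺: D→LPQ adds L, P, Q; DLQ→G adds G → {D, G, L, P, Q}.
{L, Q}⁺: LQ→DGP adds D, G, P → {D, G, L, P, Q}. Minimal: {Q}⁺ = {Q}; {L}⁺ = {L} — none reach the full schema.

(D); (L, Q)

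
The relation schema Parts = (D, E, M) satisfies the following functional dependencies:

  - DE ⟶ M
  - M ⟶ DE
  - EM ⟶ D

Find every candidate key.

(M), (D, E)

{M}⁺: M→DE adds D, E → {D, E, M}.
{D, E}⁺: DE→M adds M → {D, E, M}. Minimal: {E}⁺ = {E}; {D}⁺ = {D} — none reach the full schema.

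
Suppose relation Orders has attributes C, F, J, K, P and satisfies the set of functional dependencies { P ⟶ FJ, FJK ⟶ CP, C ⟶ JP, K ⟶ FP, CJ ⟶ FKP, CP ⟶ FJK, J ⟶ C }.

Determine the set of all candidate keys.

{C}⁺: C→JP adds J, P; CJ→FKP adds F, K → {C, F, J, K, P}.
{J}⁺: J→C adds C; C→JP adds P; CJ→FKP adds F, K → {C, F, J, K, P}.
{K}⁺: K→FP adds F, P; P→FJ adds J; FJK→CP adds C → {C, F, J, K, P}.
{P}⁺: P→FJ adds F, J; J→C adds C; CJ→FKP adds K → {C, F, J, K, P}.
Any other superkey contains one of these as a subset, so there are no further candidate keys.

C, J, K, P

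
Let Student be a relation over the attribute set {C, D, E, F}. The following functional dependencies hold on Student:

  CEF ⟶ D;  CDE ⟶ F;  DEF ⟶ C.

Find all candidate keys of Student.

CDE; CEF; DEF

Attribute E never appears on the right-hand side of any dependency, so E must belong to every candidate key.
{E}⁺ = {E}, which is not all of the schema, so we must add further attributes.
{C, D, E}⁺: CDE→F adds F → {C, D, E, F}. Minimal: {D, E}⁺ = {D, E}; {C, E}⁺ = {C, E}; {C, D}⁺ = {C, D} — none reach the full schema.
{C, E, F}⁺: CEF→D adds D → {C, D, E, F}. Minimal: {E, F}⁺ = {E, F}; {C, F}⁺ = {C, F}; {C, E}⁺ = {C, E} — none reach the full schema.
{D, E, F}⁺: DEF→C adds C → {C, D, E, F}. Minimal: {E, F}⁺ = {E, F}; {D, F}⁺ = {D, F}; {D, E}⁺ = {D, E} — none reach the full schema.
Any other superkey contains one of these as a subset, so there are no further candidate keys.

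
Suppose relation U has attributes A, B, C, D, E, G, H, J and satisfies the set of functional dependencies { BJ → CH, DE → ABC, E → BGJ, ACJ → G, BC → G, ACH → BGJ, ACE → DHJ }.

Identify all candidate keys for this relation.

AE; DE

Attribute E never appears on the right-hand side of any dependency, so E must belong to every candidate key.
{E}⁺ = {B, C, E, G, H, J}, which is not all of the schema, so we must add further attributes.
{A, E}⁺: E→BGJ adds B, G, J; BJ→CH adds C, H; ACE→DHJ adds D → {A, B, C, D, E, G, H, J}. Minimal: {E}⁺ = {B, C, E, G, H, J}; {A}⁺ = {A} — none reach the full schema.
{D, E}⁺: DE→ABC adds A, B, C; E→BGJ adds G, J; ACE→DHJ adds H → {A, B, C, D, E, G, H, J}. Minimal: {E}⁺ = {B, C, E, G, H, J}; {D}⁺ = {D} — none reach the full schema.
Any other superkey contains one of these as a subset, so there are no further candidate keys.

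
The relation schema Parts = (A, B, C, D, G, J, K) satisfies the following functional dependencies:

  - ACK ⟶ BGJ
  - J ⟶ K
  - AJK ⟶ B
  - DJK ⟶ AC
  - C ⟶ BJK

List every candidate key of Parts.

(C, D); (D, J)

Attribute D never appears on the right-hand side of any dependency, so D must belong to every candidate key.
{D}⁺ = {D}, which is not all of the schema, so we must add further attributes.
{C, D}⁺: C→BJK adds B, J, K; DJK→AC adds A; ACK→BGJ adds G → {A, B, C, D, G, J, K}.
{D, J}⁺: J→K adds K; DJK→AC adds A, C; C→BJK adds B; ACK→BGJ adds G → {A, B, C, D, G, J, K}.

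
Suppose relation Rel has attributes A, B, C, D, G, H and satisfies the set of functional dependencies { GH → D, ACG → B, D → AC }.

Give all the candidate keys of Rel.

{G, H}⁺: GH→D adds D; D→AC adds A, C; ACG→B adds B → {A, B, C, D, G, H}.
No other minimal superkey exists.

{G, H}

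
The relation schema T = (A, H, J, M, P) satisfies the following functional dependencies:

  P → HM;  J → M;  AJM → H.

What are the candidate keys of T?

Attributes A, J, P never appear on any right-hand side, so every candidate key must contain {A, J, P}.
{A, J, P}⁺ = {A, H, J, M, P}, which is all of the schema, so {A, J, P} is the only candidate key.

AJP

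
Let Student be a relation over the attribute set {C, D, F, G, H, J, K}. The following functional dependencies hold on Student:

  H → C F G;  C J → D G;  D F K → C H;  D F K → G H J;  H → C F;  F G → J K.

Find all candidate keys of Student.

{H}⁺: H→CFG adds C, F, G; FG→JK adds J, K; CJ→DG adds D → {C, D, F, G, H, J, K}.
{C, F, G}⁺: FG→JK adds J, K; CJ→DG adds D; DFK→CH adds H → {C, D, F, G, H, J, K}.
{C, F, J}⁺: CJ→DG adds D, G; FG→JK adds K; DFK→CH adds H → {C, D, F, G, H, J, K}.
{D, F, G}⁺: FG→JK adds J, K; DFK→CH adds C, H → {C, D, F, G, H, J, K}.
{D, F, K}⁺: DFK→CH adds C, H; DFK→GHJ adds G, J → {C, D, F, G, H, J, K}.
Any other superkey contains one of these as a subset, so there are no further candidate keys.

(H); (C, F, G); (C, F, J); (D, F, G); (D, F, K)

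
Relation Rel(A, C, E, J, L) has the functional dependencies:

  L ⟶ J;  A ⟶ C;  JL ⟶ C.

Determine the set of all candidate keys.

(A, E, L)

Attributes A, E, L never appear on any right-hand side, so every candidate key must contain {A, E, L}.
{A, E, L}⁺ = {A, C, E, J, L}, which is all of the schema, so {A, E, L} is the only candidate key.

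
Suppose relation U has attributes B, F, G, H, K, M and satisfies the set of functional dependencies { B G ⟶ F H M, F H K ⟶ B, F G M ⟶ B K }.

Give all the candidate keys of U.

(B, G), (F, G, M), (F, G, H, K)

Attribute G never appears on the right-hand side of any dependency, so G must belong to every candidate key.
{G}⁺ = {G}, which is not all of the schema, so we must add further attributes.
{B, G}⁺: BG→FHM adds F, H, M; FGM→BK adds K → {B, F, G, H, K, M}. Minimal: {G}⁺ = {G}; {B}⁺ = {B} — none reach the full schema.
{F, G, M}⁺: FGM→BK adds B, K; BG→FHM adds H → {B, F, G, H, K, M}. Minimal: {G, M}⁺ = {G, M}; {F, M}⁺ = {F, M}; {F, G}⁺ = {F, G} — none reach the full schema.
{F, G, H, K}⁺: FHK→B adds B; BG→FHM adds M → {B, F, G, H, K, M}. Minimal: {G, H, K}⁺ = {G, H, K}; {F, H, K}⁺ = {B, F, H, K}; {F, G, K}⁺ = {F, G, K}; … — none reach the full schema.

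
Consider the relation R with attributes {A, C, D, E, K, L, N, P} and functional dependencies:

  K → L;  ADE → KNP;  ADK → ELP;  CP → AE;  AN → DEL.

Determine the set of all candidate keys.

(A, C, N), (C, D, P), (C, N, P), (A, C, D, E), (A, C, D, K)

Attribute C never appears on the right-hand side of any dependency, so C must belong to every candidate key.
{C}⁺ = {C}, which is not all of the schema, so we must add further attributes.
{A, C, N}⁺: AN→DEL adds D, E, L; ADE→KNP adds K, P → {A, C, D, E, K, L, N, P}. Minimal: {C, N}⁺ = {C, N}; {A, N}⁺ = {A, D, E, K, L, N, P}; {A, C}⁺ = {A, C} — none reach the full schema.
{C, D, P}⁺: CP→AE adds A, E; ADE→KNP adds K, N; ADK→ELP adds L → {A, C, D, E, K, L, N, P}. Minimal: {D, P}⁺ = {D, P}; {C, P}⁺ = {A, C, E, P}; {C, D}⁺ = {C, D} — none reach the full schema.
{C, N, P}⁺: CP→AE adds A, E; AN→DEL adds D, L; ADE→KNP adds K → {A, C, D, E, K, L, N, P}. Minimal: {N, P}⁺ = {N, P}; {C, P}⁺ = {A, C, E, P}; {C, N}⁺ = {C, N} — none reach the full schema.
{A, C, D, E}⁺: ADE→KNP adds K, N, P; ADK→ELP adds L → {A, C, D, E, K, L, N, P}. Minimal: {C, D, E}⁺ = {C, D, E}; {A, D, E}⁺ = {A, D, E, K, L, N, P}; {A, C, E}⁺ = {A, C, E}; … — none reach the full schema.
{A, C, D, K}⁺: K→L adds L; ADK→ELP adds E, P; ADE→KNP adds N → {A, C, D, E, K, L, N, P}. Minimal: {C, D, K}⁺ = {C, D, K, L}; {A, D, K}⁺ = {A, D, E, K, L, N, P}; {A, C, K}⁺ = {A, C, K, L}; … — none reach the full schema.
Any other superkey contains one of these as a subset, so there are no further candidate keys.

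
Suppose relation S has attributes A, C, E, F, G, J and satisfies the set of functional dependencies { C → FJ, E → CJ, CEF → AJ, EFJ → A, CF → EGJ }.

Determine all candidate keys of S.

{C}; {E}

{C}⁺: C→FJ adds F, J; CF→EGJ adds E, G; CEF→AJ adds A → {A, C, E, F, G, J}.
{E}⁺: E→CJ adds C, J; C→FJ adds F; CEF→AJ adds A; CF→EGJ adds G → {A, C, E, F, G, J}.
Any other superkey contains one of these as a subset, so there are no further candidate keys.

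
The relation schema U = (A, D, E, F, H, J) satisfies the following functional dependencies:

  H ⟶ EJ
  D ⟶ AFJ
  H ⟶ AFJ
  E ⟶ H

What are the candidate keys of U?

Attribute D never appears on the right-hand side of any dependency, so D must belong to every candidate key.
{D}⁺ = {A, D, F, J}, which is not all of the schema, so we must add further attributes.
{D, E}⁺: D→AFJ adds A, F, J; E→H adds H → {A, D, E, F, H, J}. Minimal: {E}⁺ = {A, E, F, H, J}; {D}⁺ = {A, D, F, J} — none reach the full schema.
{D, H}⁺: H→EJ adds E, J; D→AFJ adds A, F → {A, D, E, F, H, J}. Minimal: {H}⁺ = {A, E, F, H, J}; {D}⁺ = {A, D, F, J} — none reach the full schema.

{D, E}, {D, H}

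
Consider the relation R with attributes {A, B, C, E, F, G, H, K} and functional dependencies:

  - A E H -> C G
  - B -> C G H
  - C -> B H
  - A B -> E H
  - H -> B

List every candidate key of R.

{A, B, F, K}, {A, C, F, K}, {A, F, H, K}

Attributes A, F, K never appear on any right-hand side, so every candidate key must contain {A, F, K}.
{A, F, K}⁺ = {A, F, K}, which is not all of the schema, so we must add further attributes.
{A, B, F, K}⁺: B→CGH adds C, G, H; AB→EH adds E → {A, B, C, E, F, G, H, K}. Minimal: {B, F, K}⁺ = {B, C, F, G, H, K}; {A, F, K}⁺ = {A, F, K}; {A, B, K}⁺ = {A, B, C, E, G, H, K}; … — none reach the full schema.
{A, C, F, K}⁺: C→BH adds B, H; AB→EH adds E; AEH→CG adds G → {A, B, C, E, F, G, H, K}. Minimal: {C, F, K}⁺ = {B, C, F, G, H, K}; {A, F, K}⁺ = {A, F, K}; {A, C, K}⁺ = {A, B, C, E, G, H, K}; … — none reach the full schema.
{A, F, H, K}⁺: H→B adds B; B→CGH adds C, G; AB→EH adds E → {A, B, C, E, F, G, H, K}. Minimal: {F, H, K}⁺ = {B, C, F, G, H, K}; {A, H, K}⁺ = {A, B, C, E, G, H, K}; {A, F, K}⁺ = {A, F, K}; … — none reach the full schema.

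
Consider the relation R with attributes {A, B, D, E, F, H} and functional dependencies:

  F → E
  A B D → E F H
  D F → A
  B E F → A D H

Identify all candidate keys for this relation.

{B, F}, {A, B, D}

Attribute B never appears on the right-hand side of any dependency, so B must belong to every candidate key.
{B}⁺ = {B}, which is not all of the schema, so we must add further attributes.
{B, F}⁺: F→E adds E; BEF→ADH adds A, D, H → {A, B, D, E, F, H}. Minimal: {F}⁺ = {E, F}; {B}⁺ = {B} — none reach the full schema.
{A, B, D}⁺: ABD→EFH adds E, F, H → {A, B, D, E, F, H}. Minimal: {B, D}⁺ = {B, D}; {A, D}⁺ = {A, D}; {A, B}⁺ = {A, B} — none reach the full schema.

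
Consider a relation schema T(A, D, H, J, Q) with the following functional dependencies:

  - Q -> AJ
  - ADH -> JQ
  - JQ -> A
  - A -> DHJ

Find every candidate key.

{A}⁺: A→DHJ adds D, H, J; ADH→JQ adds Q → {A, D, H, J, Q}.
{Q}⁺: Q→AJ adds A, J; A→DHJ adds D, H → {A, D, H, J, Q}.
Any other superkey contains one of these as a subset, so there are no further candidate keys.

{A}, {Q}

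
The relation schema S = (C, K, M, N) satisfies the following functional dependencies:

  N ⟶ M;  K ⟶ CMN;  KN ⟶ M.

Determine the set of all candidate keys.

Attribute K never appears on the right-hand side of any dependency, so K must belong to every candidate key.
{K}⁺ = {C, K, M, N}, which is all of the schema, so {K} is the only candidate key.

(K)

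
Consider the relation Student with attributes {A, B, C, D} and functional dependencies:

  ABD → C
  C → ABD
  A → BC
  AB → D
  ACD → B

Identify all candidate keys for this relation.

{A}⁺: A→BC adds B, C; AB→D adds D → {A, B, C, D}.
{C}⁺: C→ABD adds A, B, D → {A, B, C, D}.

A, C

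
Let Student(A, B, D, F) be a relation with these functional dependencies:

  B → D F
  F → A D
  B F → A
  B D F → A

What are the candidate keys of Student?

Attribute B never appears on the right-hand side of any dependency, so B must belong to every candidate key.
{B}⁺ = {A, B, D, F}, which is all of the schema, so {B} is the only candidate key.

{B}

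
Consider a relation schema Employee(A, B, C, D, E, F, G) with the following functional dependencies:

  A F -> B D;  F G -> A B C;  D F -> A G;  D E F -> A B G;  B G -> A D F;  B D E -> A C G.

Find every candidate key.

Attribute E never appears on the right-hand side of any dependency, so E must belong to every candidate key.
{E}⁺ = {E}, which is not all of the schema, so we must add further attributes.
{A, E, F}⁺: AF→BD adds B, D; DF→AG adds G; BDE→ACG adds C → {A, B, C, D, E, F, G}. Minimal: {E, F}⁺ = {E, F}; {A, F}⁺ = {A, B, C, D, F, G}; {A, E}⁺ = {A, E} — none reach the full schema.
{B, D, E}⁺: BDE→ACG adds A, C, G; BG→ADF adds F → {A, B, C, D, E, F, G}. Minimal: {D, E}⁺ = {D, E}; {B, E}⁺ = {B, E}; {B, D}⁺ = {B, D} — none reach the full schema.
{B, E, G}⁺: BG→ADF adds A, D, F; BDE→ACG adds C → {A, B, C, D, E, F, G}. Minimal: {E, G}⁺ = {E, G}; {B, G}⁺ = {A, B, C, D, F, G}; {B, E}⁺ = {B, E} — none reach the full schema.
{D, E, F}⁺: DF→AG adds A, G; DEF→ABG adds B; BDE→ACG adds C → {A, B, C, D, E, F, G}. Minimal: {E, F}⁺ = {E, F}; {D, F}⁺ = {A, B, C, D, F, G}; {D, E}⁺ = {D, E} — none reach the full schema.
{E, F, G}⁺: FG→ABC adds A, B, C; BG→ADF adds D → {A, B, C, D, E, F, G}. Minimal: {F, G}⁺ = {A, B, C, D, F, G}; {E, G}⁺ = {E, G}; {E, F}⁺ = {E, F} — none reach the full schema.
Any other superkey contains one of these as a subset, so there are no further candidate keys.

(A, E, F); (B, D, E); (B, E, G); (D, E, F); (E, F, G)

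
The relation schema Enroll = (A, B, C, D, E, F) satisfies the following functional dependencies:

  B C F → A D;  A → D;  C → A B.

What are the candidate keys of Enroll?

Attributes C, E, F never appear on any right-hand side, so every candidate key must contain {C, E, F}.
{C, E, F}⁺ = {A, B, C, D, E, F}, which is all of the schema, so {C, E, F} is the only candidate key.

{C, E, F}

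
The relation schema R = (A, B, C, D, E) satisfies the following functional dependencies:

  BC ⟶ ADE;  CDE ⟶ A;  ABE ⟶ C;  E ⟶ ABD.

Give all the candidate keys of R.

{E}⁺: E→ABD adds A, B, D; ABE→C adds C → {A, B, C, D, E}.
{B, C}⁺: BC→ADE adds A, D, E → {A, B, C, D, E}. Minimal: {C}⁺ = {C}; {B}⁺ = {B} — none reach the full schema.
Any other superkey contains one of these as a subset, so there are no further candidate keys.

E, BC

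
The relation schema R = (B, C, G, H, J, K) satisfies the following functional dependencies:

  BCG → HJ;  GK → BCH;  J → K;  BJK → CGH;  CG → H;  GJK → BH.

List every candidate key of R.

(B, J); (G, J); (G, K); (B, C, G)

{B, J}⁺: J→K adds K; BJK→CGH adds C, G, H → {B, C, G, H, J, K}.
{G, J}⁺: J→K adds K; GJK→BH adds B, H; GK→BCH adds C → {B, C, G, H, J, K}.
{G, K}⁺: GK→BCH adds B, C, H; BCG→HJ adds J → {B, C, G, H, J, K}.
{B, C, G}⁺: BCG→HJ adds H, J; J→K adds K → {B, C, G, H, J, K}.
Any other superkey contains one of these as a subset, so there are no further candidate keys.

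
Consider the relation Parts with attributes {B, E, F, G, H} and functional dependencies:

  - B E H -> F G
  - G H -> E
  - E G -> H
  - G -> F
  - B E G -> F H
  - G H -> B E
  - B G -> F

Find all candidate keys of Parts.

{E, G}; {G, H}; {B, E, H}

{E, G}⁺: EG→H adds H; G→F adds F; GH→BE adds B → {B, E, F, G, H}. Minimal: {G}⁺ = {F, G}; {E}⁺ = {E} — none reach the full schema.
{G, H}⁺: GH→E adds E; G→F adds F; GH→BE adds B → {B, E, F, G, H}. Minimal: {H}⁺ = {H}; {G}⁺ = {F, G} — none reach the full schema.
{B, E, H}⁺: BEH→FG adds F, G → {B, E, F, G, H}. Minimal: {E, H}⁺ = {E, H}; {B, H}⁺ = {B, H}; {B, E}⁺ = {B, E} — none reach the full schema.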